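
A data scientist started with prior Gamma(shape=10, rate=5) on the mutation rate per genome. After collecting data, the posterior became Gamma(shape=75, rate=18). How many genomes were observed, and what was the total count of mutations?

Gamma–Poisson conjugacy: posterior shape = α + Σxᵢ, posterior rate = β + n.
Matching: Σxᵢ = 75 − 10 = 65 and n = 18 − 5 = 13.

n = 13 genomes with total 65 mutations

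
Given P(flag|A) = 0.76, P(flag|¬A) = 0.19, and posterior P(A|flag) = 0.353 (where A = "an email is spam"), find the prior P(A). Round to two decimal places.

P(A) = 0.12

In odds form, posterior odds = prior odds × likelihood ratio, so prior odds = posterior odds ÷ LR.
Posterior odds = 0.353/(1−0.353) = 0.5456. LR = 0.76/0.19 = 4.0000.
Prior odds = 0.5456/4.0000 = 0.1364, so P(A) = 0.1364/(1+0.1364) ≈ 0.12.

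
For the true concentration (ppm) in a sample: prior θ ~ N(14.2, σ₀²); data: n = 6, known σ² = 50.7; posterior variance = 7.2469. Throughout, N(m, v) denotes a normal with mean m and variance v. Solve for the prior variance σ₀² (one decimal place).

For the Normal–Normal model with known σ², precisions add: τ_n = τ₀ + n/σ².
So 1/σ₀² = 1/7.2469 − 6/50.7 = 0.137990 − 0.118343 = 0.019647.
Hence σ₀² = 1/0.019647 ≈ 50.9.

σ₀² = 50.9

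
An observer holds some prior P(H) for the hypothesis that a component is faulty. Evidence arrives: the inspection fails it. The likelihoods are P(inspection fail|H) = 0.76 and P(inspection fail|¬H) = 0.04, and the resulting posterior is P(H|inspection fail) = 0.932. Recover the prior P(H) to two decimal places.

P(H) = 0.42

Bayes' rule in odds form gives O(H|E) = O(H)·[P(E|H)/P(E|¬H)], hence O(H) = O(H|E)/LR.
Posterior odds = 0.932/(1−0.932) = 13.7059. LR = 0.76/0.04 = 19.0000.
Prior odds = 13.7059/19.0000 = 0.7214, so P(H) = 0.7214/(1+0.7214) ≈ 0.42.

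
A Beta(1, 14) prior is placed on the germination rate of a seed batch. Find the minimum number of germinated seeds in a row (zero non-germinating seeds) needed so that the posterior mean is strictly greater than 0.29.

k = 5

After k germinated seeds and 0 non-germinating seeds the posterior is Beta(1+k, 14), with mean (1+k)/(1+14+k).
Set (1+k)/(15+k) > 0.29 and solve: k > (0.29·15 − 1)/(1 − 0.29) = 4.718.
The smallest integer exceeding 4.718 is 5.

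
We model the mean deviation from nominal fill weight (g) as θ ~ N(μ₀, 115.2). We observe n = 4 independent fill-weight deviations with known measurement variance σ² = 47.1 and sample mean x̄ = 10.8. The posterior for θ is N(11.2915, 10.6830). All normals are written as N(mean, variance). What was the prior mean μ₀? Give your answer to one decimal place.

The posterior mean is a precision-weighted average: μ_n = (τ₀μ₀ + τ_data·x̄)/(τ₀+τ_data), with τ₀=1/σ₀² and τ_data=n/σ².
Here τ₀ = 1/115.2 = 0.008681 and τ_data = 4/47.1 = 0.084926, so τ_n = 0.093607.
Rearranging for μ₀: μ₀ = (μ_n·τ_n − τ_data·x̄)/τ₀ = (11.2915·0.093607 − 0.084926·10.8) / 0.008681 = 0.139763/0.008681 ≈ 16.1.

μ₀ = 16.1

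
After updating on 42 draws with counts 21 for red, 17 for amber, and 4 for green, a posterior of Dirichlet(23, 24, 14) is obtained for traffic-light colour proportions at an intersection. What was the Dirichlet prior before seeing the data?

For a Dirichlet(α) prior with multinomial counts c, the posterior is Dirichlet(α + c) componentwise.
Subtract each count from the matching posterior parameter: 23−21=2, 24−17=7, 14−4=10.

Dirichlet(2, 7, 10)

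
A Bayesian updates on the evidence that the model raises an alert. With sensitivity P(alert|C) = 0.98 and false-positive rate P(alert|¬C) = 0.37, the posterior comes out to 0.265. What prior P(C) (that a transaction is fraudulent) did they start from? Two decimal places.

P(C) = 0.12

In odds form, posterior odds = prior odds × likelihood ratio, so prior odds = posterior odds ÷ LR.
Posterior odds = 0.265/(1−0.265) = 0.3605. LR = 0.98/0.37 = 2.6486.
Prior odds = 0.3605/2.6486 = 0.1361, so P(C) = 0.1361/(1+0.1361) ≈ 0.12.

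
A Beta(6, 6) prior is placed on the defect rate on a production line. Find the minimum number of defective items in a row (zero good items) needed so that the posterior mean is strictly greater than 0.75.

k = 13

After k defective items and 0 good items the posterior is Beta(6+k, 6), with mean (6+k)/(6+6+k).
Set (6+k)/(12+k) > 0.75 and solve: k > (0.75·12 − 6)/(1 − 0.75) = 12.000.
The smallest integer exceeding 12.000 is 13.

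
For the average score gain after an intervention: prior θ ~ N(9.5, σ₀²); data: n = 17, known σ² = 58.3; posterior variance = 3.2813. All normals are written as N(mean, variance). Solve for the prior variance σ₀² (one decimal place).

σ₀² = 76.0

For the Normal–Normal model with known σ², precisions add: τ_n = τ₀ + n/σ².
So 1/σ₀² = 1/3.2813 − 17/58.3 = 0.304757 − 0.291595 = 0.013162.
Hence σ₀² = 1/0.013162 ≈ 76.0.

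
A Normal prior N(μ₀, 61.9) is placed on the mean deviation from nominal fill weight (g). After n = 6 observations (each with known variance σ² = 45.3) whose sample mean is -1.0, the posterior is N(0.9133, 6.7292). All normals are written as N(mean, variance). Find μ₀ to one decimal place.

The posterior mean is a precision-weighted average: μ_n = (τ₀μ₀ + τ_data·x̄)/(τ₀+τ_data), with τ₀=1/σ₀² and τ_data=n/σ².
Here τ₀ = 1/61.9 = 0.016155 and τ_data = 6/45.3 = 0.132450, so τ_n = 0.148605.
Rearranging for μ₀: μ₀ = (μ_n·τ_n − τ_data·x̄)/τ₀ = (0.9133·0.148605 − 0.132450·-1.0) / 0.016155 = 0.268171/0.016155 ≈ 16.6.

μ₀ = 16.6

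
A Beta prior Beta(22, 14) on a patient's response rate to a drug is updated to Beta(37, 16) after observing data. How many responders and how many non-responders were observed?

15 responders and 2 non-responders

Under Beta–binomial conjugacy the posterior parameters are (α+s, β+f).
Match parameters: s=37−22=15, f=16−14=2.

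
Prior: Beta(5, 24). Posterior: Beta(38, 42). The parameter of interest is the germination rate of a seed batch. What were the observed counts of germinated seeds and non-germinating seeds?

33 germinated seeds and 18 non-germinating seeds

Under Beta–binomial conjugacy the posterior parameters are (α+s, β+f).
Match parameters: s=38−5=33, f=42−24=18.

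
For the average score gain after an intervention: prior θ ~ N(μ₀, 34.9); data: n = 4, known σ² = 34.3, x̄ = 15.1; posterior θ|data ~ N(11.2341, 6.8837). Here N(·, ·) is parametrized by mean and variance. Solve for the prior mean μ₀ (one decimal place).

The posterior mean is a precision-weighted average: μ_n = (τ₀μ₀ + τ_data·x̄)/(τ₀+τ_data), with τ₀=1/σ₀² and τ_data=n/σ².
Here τ₀ = 1/34.9 = 0.028653 and τ_data = 4/34.3 = 0.116618, so τ_n = 0.145271.
Rearranging for μ₀: μ₀ = (μ_n·τ_n − τ_data·x̄)/τ₀ = (11.2341·0.145271 − 0.116618·15.1) / 0.028653 = -0.128943/0.028653 ≈ -4.5.

μ₀ = -4.5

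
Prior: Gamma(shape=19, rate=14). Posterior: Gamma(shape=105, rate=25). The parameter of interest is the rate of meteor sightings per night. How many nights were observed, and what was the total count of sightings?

n = 11 nights with total 86 sightings

A Gamma(α, β) prior (rate parametrization) on a Poisson rate with n observations summing to S gives posterior Gamma(α+S, β+n).
Matching: Σxᵢ = 105 − 19 = 86 and n = 25 − 14 = 11.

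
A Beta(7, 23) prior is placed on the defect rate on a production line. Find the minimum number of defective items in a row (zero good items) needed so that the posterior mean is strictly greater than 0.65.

k = 36

After k defective items and 0 good items the posterior is Beta(7+k, 23), with mean (7+k)/(7+23+k).
Set (7+k)/(30+k) > 0.65 and solve: k > (0.65·30 − 7)/(1 − 0.65) = 35.714.
The smallest integer exceeding 35.714 is 36, and checking k=36: (43)/(66) = 0.6515 > 0.65.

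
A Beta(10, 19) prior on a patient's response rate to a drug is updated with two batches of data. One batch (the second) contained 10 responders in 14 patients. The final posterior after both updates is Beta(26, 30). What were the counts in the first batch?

Because Beta–binomial updating is additive in the counts, the combined data contributed (α_post−α_prior, β_post−β_prior) successes and failures.
Total across both batches: 26−10=16 responders, 30−19=11 non-responders.
Subtract the second batch: 16−10=6 responders and 11−4=7 non-responders.

6 responders and 7 non-responders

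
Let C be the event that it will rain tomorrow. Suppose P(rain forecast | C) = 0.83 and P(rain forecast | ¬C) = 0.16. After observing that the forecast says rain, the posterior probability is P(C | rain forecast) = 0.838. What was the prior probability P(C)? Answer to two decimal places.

P(C) = 0.50

In odds form, posterior odds = prior odds × likelihood ratio, so prior odds = posterior odds ÷ LR.
Posterior odds = 0.838/(1−0.838) = 5.1728. LR = 0.83/0.16 = 5.1875.
Prior odds = 5.1728/5.1875 = 0.9972, so P(C) = 0.9972/(1+0.9972) ≈ 0.50.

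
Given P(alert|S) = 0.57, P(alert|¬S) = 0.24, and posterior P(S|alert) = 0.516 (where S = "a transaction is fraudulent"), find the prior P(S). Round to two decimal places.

Bayes' rule in odds form gives O(S|E) = O(S)·[P(E|S)/P(E|¬S)], hence O(S) = O(S|E)/LR.
Posterior odds = 0.516/(1−0.516) = 1.0661. LR = 0.57/0.24 = 2.3750.
Prior odds = 1.0661/2.3750 = 0.4489, so P(S) = 0.4489/(1+0.4489) ≈ 0.31.

P(S) = 0.31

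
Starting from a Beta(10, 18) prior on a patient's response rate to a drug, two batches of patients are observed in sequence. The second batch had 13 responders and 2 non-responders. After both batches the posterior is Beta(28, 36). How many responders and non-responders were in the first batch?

5 responders and 16 non-responders

Because Beta–binomial updating is additive in the counts, the combined data contributed (α_post−α_prior, β_post−β_prior) successes and failures.
Total across both batches: 28−10=18 responders, 36−18=18 non-responders.
Subtract the second batch: 18−13=5 responders and 18−2=16 non-responders.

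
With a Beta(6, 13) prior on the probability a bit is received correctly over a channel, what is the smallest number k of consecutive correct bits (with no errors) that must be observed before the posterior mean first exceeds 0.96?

After k correct bits and 0 errors the posterior is Beta(6+k, 13), with mean (6+k)/(6+13+k).
Set (6+k)/(19+k) > 0.96 and solve: k > (0.96·19 − 6)/(1 − 0.96) = 306.000.
The smallest integer exceeding 306.000 is 307, and checking k=307: (313)/(326) = 0.9601 > 0.96.

k = 307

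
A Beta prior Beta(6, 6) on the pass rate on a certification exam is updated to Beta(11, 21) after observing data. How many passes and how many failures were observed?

5 passes and 15 failures

Beta is conjugate to the binomial likelihood: posterior = Beta(a+s, b+f).
Match parameters: s=11−6=5, f=21−6=15.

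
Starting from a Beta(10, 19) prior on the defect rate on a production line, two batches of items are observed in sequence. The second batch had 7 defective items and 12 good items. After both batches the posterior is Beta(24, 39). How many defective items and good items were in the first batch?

Sequential conjugate updates are equivalent to a single update on the pooled data, so total successes = posterior α − prior α and total failures = posterior β − prior β.
Total across both batches: 24−10=14 defective items, 39−19=20 good items.
Subtract the second batch: 14−7=7 defective items and 20−12=8 good items.

7 defective items and 8 good items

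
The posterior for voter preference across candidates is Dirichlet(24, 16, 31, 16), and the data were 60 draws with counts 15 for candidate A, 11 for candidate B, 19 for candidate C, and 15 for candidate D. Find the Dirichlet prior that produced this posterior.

For a Dirichlet(α) prior with multinomial counts c, the posterior is Dirichlet(α + c) componentwise.
Subtract each count from the matching posterior parameter: 24−15=9, 16−11=5, 31−19=12, 16−15=1.

Dirichlet(9, 5, 12, 1)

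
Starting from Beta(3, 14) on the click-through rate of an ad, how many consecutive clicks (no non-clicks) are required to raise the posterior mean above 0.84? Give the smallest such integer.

After k clicks and 0 non-clicks the posterior is Beta(3+k, 14), with mean (3+k)/(3+14+k).
Set (3+k)/(17+k) > 0.84 and solve: k > (0.84·17 − 3)/(1 − 0.84) = 70.500.
The smallest integer exceeding 70.500 is 71, and checking k=71: (74)/(88) = 0.8409 > 0.84.

k = 71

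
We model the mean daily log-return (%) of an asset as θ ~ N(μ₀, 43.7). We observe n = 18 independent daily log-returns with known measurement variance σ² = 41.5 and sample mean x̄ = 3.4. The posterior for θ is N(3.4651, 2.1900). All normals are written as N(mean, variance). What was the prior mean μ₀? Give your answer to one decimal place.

μ₀ = 4.7

The posterior mean is a precision-weighted average: μ_n = (τ₀μ₀ + τ_data·x̄)/(τ₀+τ_data), with τ₀=1/σ₀² and τ_data=n/σ².
Here τ₀ = 1/43.7 = 0.022883 and τ_data = 18/41.5 = 0.433735, so τ_n = 0.456618.
Rearranging for μ₀: μ₀ = (μ_n·τ_n − τ_data·x̄)/τ₀ = (3.4651·0.456618 − 0.433735·3.4) / 0.022883 = 0.107528/0.022883 ≈ 4.7.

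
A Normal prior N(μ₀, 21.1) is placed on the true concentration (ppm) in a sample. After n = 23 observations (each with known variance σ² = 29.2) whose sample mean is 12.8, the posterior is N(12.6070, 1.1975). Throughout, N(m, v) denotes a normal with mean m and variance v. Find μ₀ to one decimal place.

The posterior mean is a precision-weighted average: μ_n = (τ₀μ₀ + τ_data·x̄)/(τ₀+τ_data), with τ₀=1/σ₀² and τ_data=n/σ².
Here τ₀ = 1/21.1 = 0.047393 and τ_data = 23/29.2 = 0.787671, so τ_n = 0.835064.
Rearranging for μ₀: μ₀ = (μ_n·τ_n − τ_data·x̄)/τ₀ = (12.6070·0.835064 − 0.787671·12.8) / 0.047393 = 0.445463/0.047393 ≈ 9.4.

μ₀ = 9.4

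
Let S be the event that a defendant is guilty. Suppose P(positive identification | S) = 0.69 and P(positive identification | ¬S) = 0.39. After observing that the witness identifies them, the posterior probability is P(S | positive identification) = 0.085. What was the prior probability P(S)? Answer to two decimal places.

Bayes' rule in odds form gives O(S|E) = O(S)·[P(E|S)/P(E|¬S)], hence O(S) = O(S|E)/LR.
Posterior odds = 0.085/(1−0.085) = 0.0929. LR = 0.69/0.39 = 1.7692.
Prior odds = 0.0929/1.7692 = 0.0525, so P(S) = 0.0525/(1+0.0525) ≈ 0.05.

P(S) = 0.05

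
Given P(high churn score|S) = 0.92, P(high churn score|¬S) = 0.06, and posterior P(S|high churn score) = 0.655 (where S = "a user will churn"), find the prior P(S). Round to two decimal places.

P(S) = 0.11

Bayes' rule in odds form gives O(S|E) = O(S)·[P(E|S)/P(E|¬S)], hence O(S) = O(S|E)/LR.
Posterior odds = 0.655/(1−0.655) = 1.8986. LR = 0.92/0.06 = 15.3333.
Prior odds = 1.8986/15.3333 = 0.1238, so P(S) = 0.1238/(1+0.1238) ≈ 0.11.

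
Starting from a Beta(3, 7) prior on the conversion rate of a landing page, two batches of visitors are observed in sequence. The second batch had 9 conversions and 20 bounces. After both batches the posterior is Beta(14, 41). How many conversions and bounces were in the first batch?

Because Beta–binomial updating is additive in the counts, the combined data contributed (α_post−α_prior, β_post−β_prior) successes and failures.
Total across both batches: 14−3=11 conversions, 41−7=34 bounces.
Subtract the second batch: 11−9=2 conversions and 34−20=14 bounces.

2 conversions and 14 bounces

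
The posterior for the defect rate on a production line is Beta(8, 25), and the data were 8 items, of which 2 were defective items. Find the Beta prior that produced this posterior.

Beta(6, 19)

Beta is conjugate to the binomial likelihood: posterior = Beta(a+s, b+f).
So a = 8 − 2 = 6 and b = 25 − 6 = 19.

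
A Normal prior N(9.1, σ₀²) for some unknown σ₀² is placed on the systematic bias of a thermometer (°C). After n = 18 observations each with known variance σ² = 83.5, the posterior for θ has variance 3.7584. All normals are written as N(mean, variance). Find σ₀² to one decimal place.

For the Normal–Normal model with known σ², precisions add: τ_n = τ₀ + n/σ².
So 1/σ₀² = 1/3.7584 − 18/83.5 = 0.266071 − 0.215569 = 0.050502.
Hence σ₀² = 1/0.050502 ≈ 19.8.

σ₀² = 19.8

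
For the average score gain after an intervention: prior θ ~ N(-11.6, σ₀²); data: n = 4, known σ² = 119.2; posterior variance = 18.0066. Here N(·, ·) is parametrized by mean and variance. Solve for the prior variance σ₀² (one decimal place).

σ₀² = 45.5

Posterior precision equals prior precision plus data precision: 1/σ_n² = 1/σ₀² + n/σ².
So 1/σ₀² = 1/18.0066 − 4/119.2 = 0.055535 − 0.033557 = 0.021978.
Hence σ₀² = 1/0.021978 ≈ 45.5.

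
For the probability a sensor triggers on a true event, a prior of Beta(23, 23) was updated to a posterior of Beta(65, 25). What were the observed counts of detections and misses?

42 detections and 2 misses

A Beta(α, β) prior with s successes and f failures in binomial data gives a Beta(α+s, β+f) posterior.
So s = 65 − 23 = 42 and f = 25 − 23 = 2.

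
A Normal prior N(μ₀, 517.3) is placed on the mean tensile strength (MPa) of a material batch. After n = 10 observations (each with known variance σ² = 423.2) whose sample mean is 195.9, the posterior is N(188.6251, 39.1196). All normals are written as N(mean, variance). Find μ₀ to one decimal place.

With known observation variance, the Normal–Normal posterior has precision τ_n = τ₀ + n/σ² and mean μ_n = (τ₀μ₀ + (n/σ²)x̄)/τ_n.
Here τ₀ = 1/517.3 = 0.001933 and τ_data = 10/423.2 = 0.023629, so τ_n = 0.025562.
Rearranging for μ₀: μ₀ = (μ_n·τ_n − τ_data·x̄)/τ₀ = (188.6251·0.025562 − 0.023629·195.9) / 0.001933 = 0.192714/0.001933 ≈ 99.7.

μ₀ = 99.7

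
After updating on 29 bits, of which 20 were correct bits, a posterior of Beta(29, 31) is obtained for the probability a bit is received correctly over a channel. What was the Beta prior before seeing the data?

A Beta(α, β) prior with s successes and f failures in binomial data gives a Beta(α+s, β+f) posterior.
Subtract the data counts: 29−20=9, 31−9=22.

Beta(9, 22)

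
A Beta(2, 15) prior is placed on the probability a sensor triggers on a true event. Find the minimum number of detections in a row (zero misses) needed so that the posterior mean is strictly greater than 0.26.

k = 4

After k detections and 0 misses the posterior is Beta(2+k, 15), with mean (2+k)/(2+15+k).
Set (2+k)/(17+k) > 0.26 and solve: k > (0.26·17 − 2)/(1 − 0.26) = 3.270.
The smallest integer exceeding 3.270 is 4.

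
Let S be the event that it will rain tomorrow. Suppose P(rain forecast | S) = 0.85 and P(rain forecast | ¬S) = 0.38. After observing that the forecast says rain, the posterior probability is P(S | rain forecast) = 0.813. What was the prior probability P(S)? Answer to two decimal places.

Bayes' rule in odds form gives O(S|E) = O(S)·[P(E|S)/P(E|¬S)], hence O(S) = O(S|E)/LR.
Posterior odds = 0.813/(1−0.813) = 4.3476. LR = 0.85/0.38 = 2.2368.
Prior odds = 4.3476/2.2368 = 1.9437, so P(S) = 1.9437/(1+1.9437) ≈ 0.66.

P(S) = 0.66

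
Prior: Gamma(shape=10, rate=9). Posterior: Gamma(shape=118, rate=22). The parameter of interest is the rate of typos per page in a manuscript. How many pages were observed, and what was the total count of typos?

n = 13 pages with total 108 typos

Gamma–Poisson conjugacy: posterior shape = α + Σxᵢ, posterior rate = β + n.
Matching: Σxᵢ = 118 − 10 = 108 and n = 22 − 9 = 13.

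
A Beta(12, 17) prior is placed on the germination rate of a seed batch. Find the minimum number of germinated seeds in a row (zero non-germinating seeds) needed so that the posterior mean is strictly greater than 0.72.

After k germinated seeds and 0 non-germinating seeds the posterior is Beta(12+k, 17), with mean (12+k)/(12+17+k).
Set (12+k)/(29+k) > 0.72 and solve: k > (0.72·29 − 12)/(1 − 0.72) = 31.714.
The smallest integer exceeding 31.714 is 32.

k = 32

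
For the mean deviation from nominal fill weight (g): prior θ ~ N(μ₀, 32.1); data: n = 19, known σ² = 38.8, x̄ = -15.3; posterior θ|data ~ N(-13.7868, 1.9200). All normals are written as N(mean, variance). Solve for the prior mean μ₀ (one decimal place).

The posterior mean is a precision-weighted average: μ_n = (τ₀μ₀ + τ_data·x̄)/(τ₀+τ_data), with τ₀=1/σ₀² and τ_data=n/σ².
Here τ₀ = 1/32.1 = 0.031153 and τ_data = 19/38.8 = 0.489691, so τ_n = 0.520844.
Rearranging for μ₀: μ₀ = (μ_n·τ_n − τ_data·x̄)/τ₀ = (-13.7868·0.520844 − 0.489691·-15.3) / 0.031153 = 0.311500/0.031153 ≈ 10.0.

μ₀ = 10.0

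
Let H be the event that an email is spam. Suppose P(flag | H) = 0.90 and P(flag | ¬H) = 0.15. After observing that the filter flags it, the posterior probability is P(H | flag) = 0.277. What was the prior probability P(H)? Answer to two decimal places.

In odds form, posterior odds = prior odds × likelihood ratio, so prior odds = posterior odds ÷ LR.
Posterior odds = 0.277/(1−0.277) = 0.3831. LR = 0.90/0.15 = 6.0000.
Prior odds = 0.3831/6.0000 = 0.0639, so P(H) = 0.0639/(1+0.0639) ≈ 0.06.

P(H) = 0.06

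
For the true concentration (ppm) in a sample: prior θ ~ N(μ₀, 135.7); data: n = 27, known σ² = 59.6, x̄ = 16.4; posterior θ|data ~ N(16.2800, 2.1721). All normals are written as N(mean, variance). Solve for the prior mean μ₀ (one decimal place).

The posterior mean is a precision-weighted average: μ_n = (τ₀μ₀ + τ_data·x̄)/(τ₀+τ_data), with τ₀=1/σ₀² and τ_data=n/σ².
Here τ₀ = 1/135.7 = 0.007369 and τ_data = 27/59.6 = 0.453020, so τ_n = 0.460389.
Rearranging for μ₀: μ₀ = (μ_n·τ_n − τ_data·x̄)/τ₀ = (16.2800·0.460389 − 0.453020·16.4) / 0.007369 = 0.065605/0.007369 ≈ 8.9.

μ₀ = 8.9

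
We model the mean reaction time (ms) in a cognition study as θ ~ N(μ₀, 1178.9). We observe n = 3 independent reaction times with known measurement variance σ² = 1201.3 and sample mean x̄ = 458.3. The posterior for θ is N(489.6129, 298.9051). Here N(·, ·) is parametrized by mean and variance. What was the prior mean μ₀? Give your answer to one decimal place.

μ₀ = 581.8

With known observation variance, the Normal–Normal posterior has precision τ_n = τ₀ + n/σ² and mean μ_n = (τ₀μ₀ + (n/σ²)x̄)/τ_n.
Here τ₀ = 1/1178.9 = 0.000848 and τ_data = 3/1201.3 = 0.002497, so τ_n = 0.003345.
Rearranging for μ₀: μ₀ = (μ_n·τ_n − τ_data·x̄)/τ₀ = (489.6129·0.003345 − 0.002497·458.3) / 0.000848 = 0.493380/0.000848 ≈ 581.8.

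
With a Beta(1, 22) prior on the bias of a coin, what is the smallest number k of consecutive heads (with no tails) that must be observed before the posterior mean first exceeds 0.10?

k = 2

After k heads and 0 tails the posterior is Beta(1+k, 22), with mean (1+k)/(1+22+k).
Set (1+k)/(23+k) > 0.10 and solve: k > (0.10·23 − 1)/(1 − 0.10) = 1.444.
The smallest integer exceeding 1.444 is 2.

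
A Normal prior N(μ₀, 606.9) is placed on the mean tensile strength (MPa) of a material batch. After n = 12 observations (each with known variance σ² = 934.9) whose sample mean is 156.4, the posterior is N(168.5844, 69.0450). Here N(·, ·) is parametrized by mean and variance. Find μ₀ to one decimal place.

With known observation variance, the Normal–Normal posterior has precision τ_n = τ₀ + n/σ² and mean μ_n = (τ₀μ₀ + (n/σ²)x̄)/τ_n.
Here τ₀ = 1/606.9 = 0.001648 and τ_data = 12/934.9 = 0.012836, so τ_n = 0.014484.
Rearranging for μ₀: μ₀ = (μ_n·τ_n − τ_data·x̄)/τ₀ = (168.5844·0.014484 − 0.012836·156.4) / 0.001648 = 0.434226/0.001648 ≈ 263.5.

μ₀ = 263.5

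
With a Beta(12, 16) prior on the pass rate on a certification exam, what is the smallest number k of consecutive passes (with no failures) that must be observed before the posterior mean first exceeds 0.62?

After k passes and 0 failures the posterior is Beta(12+k, 16), with mean (12+k)/(12+16+k).
Set (12+k)/(28+k) > 0.62 and solve: k > (0.62·28 − 12)/(1 − 0.62) = 14.105.
The smallest integer exceeding 14.105 is 15.

k = 15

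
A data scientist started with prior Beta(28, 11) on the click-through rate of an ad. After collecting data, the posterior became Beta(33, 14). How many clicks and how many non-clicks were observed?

5 clicks and 3 non-clicks

A Beta(a, b) prior with s successes and f failures in binomial data gives a Beta(a+s, b+f) posterior.
So s = 33 − 28 = 5 and f = 14 − 11 = 3.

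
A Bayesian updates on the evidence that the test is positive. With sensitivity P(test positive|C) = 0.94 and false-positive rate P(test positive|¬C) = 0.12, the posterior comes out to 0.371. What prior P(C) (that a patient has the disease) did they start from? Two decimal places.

P(C) = 0.07

In odds form, posterior odds = prior odds × likelihood ratio, so prior odds = posterior odds ÷ LR.
Posterior odds = 0.371/(1−0.371) = 0.5898. LR = 0.94/0.12 = 7.8333.
Prior odds = 0.5898/7.8333 = 0.0753, so P(C) = 0.0753/(1+0.0753) ≈ 0.07.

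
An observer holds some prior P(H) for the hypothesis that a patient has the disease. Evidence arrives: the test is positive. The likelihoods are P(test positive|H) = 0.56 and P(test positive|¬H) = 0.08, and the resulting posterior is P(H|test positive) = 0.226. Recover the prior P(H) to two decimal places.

In odds form, posterior odds = prior odds × likelihood ratio, so prior odds = posterior odds ÷ LR.
Posterior odds = 0.226/(1−0.226) = 0.2920. LR = 0.56/0.08 = 7.0000.
Prior odds = 0.2920/7.0000 = 0.0417, so P(H) = 0.0417/(1+0.0417) ≈ 0.04.

P(H) = 0.04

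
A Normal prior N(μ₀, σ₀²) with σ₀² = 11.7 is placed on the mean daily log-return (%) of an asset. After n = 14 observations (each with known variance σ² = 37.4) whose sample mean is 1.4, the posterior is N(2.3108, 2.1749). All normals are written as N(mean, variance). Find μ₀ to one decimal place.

μ₀ = 6.3

With known observation variance, the Normal–Normal posterior has precision τ_n = τ₀ + n/σ² and mean μ_n = (τ₀μ₀ + (n/σ²)x̄)/τ_n.
Here τ₀ = 1/11.7 = 0.085470 and τ_data = 14/37.4 = 0.374332, so τ_n = 0.459802.
Rearranging for μ₀: μ₀ = (μ_n·τ_n − τ_data·x̄)/τ₀ = (2.3108·0.459802 − 0.374332·1.4) / 0.085470 = 0.538446/0.085470 ≈ 6.3.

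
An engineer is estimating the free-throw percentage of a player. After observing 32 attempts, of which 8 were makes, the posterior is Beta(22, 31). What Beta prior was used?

Beta is conjugate to the binomial likelihood: posterior = Beta(α+s, β+f).
So α = 22 − 8 = 14 and β = 31 − 24 = 7.

Beta(14, 7)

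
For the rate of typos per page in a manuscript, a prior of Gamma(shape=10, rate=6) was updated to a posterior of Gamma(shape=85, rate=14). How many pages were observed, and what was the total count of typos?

Gamma–Poisson conjugacy: posterior shape = α + Σxᵢ, posterior rate = β + n.
Matching: Σxᵢ = 85 − 10 = 75 and n = 14 − 6 = 8.

n = 8 pages with total 75 typos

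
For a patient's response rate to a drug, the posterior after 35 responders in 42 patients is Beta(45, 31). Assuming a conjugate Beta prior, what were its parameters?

A Beta(α, β) prior with s successes and f failures in binomial data gives a Beta(α+s, β+f) posterior.
Subtract the data counts: 45−35=10, 31−7=24.

Beta(10, 24)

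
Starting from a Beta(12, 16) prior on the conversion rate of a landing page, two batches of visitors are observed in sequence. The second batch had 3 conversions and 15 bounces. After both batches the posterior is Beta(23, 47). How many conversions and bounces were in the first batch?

8 conversions and 16 bounces

Because Beta–binomial updating is additive in the counts, the combined data contributed (α_post−α_prior, β_post−β_prior) successes and failures.
Total across both batches: 23−12=11 conversions, 47−16=31 bounces.
Subtract the second batch: 11−3=8 conversions and 31−15=16 bounces.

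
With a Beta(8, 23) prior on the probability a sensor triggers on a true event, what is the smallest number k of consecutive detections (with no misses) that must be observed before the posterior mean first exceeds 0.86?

k = 134

After k detections and 0 misses the posterior is Beta(8+k, 23), with mean (8+k)/(8+23+k).
Set (8+k)/(31+k) > 0.86 and solve: k > (0.86·31 − 8)/(1 − 0.86) = 133.286.
The smallest integer exceeding 133.286 is 134, and checking k=134: (142)/(165) = 0.8606 > 0.86.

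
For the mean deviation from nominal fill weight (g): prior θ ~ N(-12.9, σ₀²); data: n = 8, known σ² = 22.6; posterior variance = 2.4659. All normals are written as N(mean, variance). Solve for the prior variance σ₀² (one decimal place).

σ₀² = 19.4

For the Normal–Normal model with known σ², precisions add: τ_n = τ₀ + n/σ².
So 1/σ₀² = 1/2.4659 − 8/22.6 = 0.405531 − 0.353982 = 0.051549.
Hence σ₀² = 1/0.051549 ≈ 19.4.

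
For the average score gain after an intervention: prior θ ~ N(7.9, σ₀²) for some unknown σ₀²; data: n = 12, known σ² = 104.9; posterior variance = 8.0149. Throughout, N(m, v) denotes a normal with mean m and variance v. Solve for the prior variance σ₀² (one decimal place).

σ₀² = 96.4

Posterior precision equals prior precision plus data precision: 1/σ_n² = 1/σ₀² + n/σ².
So 1/σ₀² = 1/8.0149 − 12/104.9 = 0.124768 − 0.114395 = 0.010373.
Hence σ₀² = 1/0.010373 ≈ 96.4.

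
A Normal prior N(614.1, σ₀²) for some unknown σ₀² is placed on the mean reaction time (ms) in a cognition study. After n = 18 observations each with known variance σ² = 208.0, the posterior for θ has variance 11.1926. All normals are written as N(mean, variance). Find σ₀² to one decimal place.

σ₀² = 356.3

For the Normal–Normal model with known σ², precisions add: τ_n = τ₀ + n/σ².
So 1/σ₀² = 1/11.1926 − 18/208.0 = 0.089345 − 0.086538 = 0.002807.
Hence σ₀² = 1/0.002807 ≈ 356.3.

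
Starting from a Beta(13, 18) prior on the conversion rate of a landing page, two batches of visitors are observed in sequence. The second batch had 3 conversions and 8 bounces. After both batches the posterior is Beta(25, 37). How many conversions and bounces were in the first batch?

Because Beta–binomial updating is additive in the counts, the combined data contributed (α_post−α_prior, β_post−β_prior) successes and failures.
Total across both batches: 25−13=12 conversions, 37−18=19 bounces.
Subtract the second batch: 12−3=9 conversions and 19−8=11 bounces.

9 conversions and 11 bounces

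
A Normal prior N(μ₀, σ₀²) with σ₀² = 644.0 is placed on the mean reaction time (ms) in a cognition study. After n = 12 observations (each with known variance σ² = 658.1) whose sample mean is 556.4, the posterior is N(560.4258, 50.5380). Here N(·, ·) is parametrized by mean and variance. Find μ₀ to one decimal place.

μ₀ = 607.7

The posterior mean is a precision-weighted average: μ_n = (τ₀μ₀ + τ_data·x̄)/(τ₀+τ_data), with τ₀=1/σ₀² and τ_data=n/σ².
Here τ₀ = 1/644.0 = 0.001553 and τ_data = 12/658.1 = 0.018234, so τ_n = 0.019787.
Rearranging for μ₀: μ₀ = (μ_n·τ_n − τ_data·x̄)/τ₀ = (560.4258·0.019787 − 0.018234·556.4) / 0.001553 = 0.943748/0.001553 ≈ 607.7.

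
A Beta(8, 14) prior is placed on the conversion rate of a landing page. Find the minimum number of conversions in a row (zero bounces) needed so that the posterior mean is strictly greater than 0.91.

k = 134

After k conversions and 0 bounces the posterior is Beta(8+k, 14), with mean (8+k)/(8+14+k).
Set (8+k)/(22+k) > 0.91 and solve: k > (0.91·22 − 8)/(1 − 0.91) = 133.556.
The smallest integer exceeding 133.556 is 134.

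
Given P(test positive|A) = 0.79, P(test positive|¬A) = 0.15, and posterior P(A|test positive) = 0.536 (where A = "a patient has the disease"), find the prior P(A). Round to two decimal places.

In odds form, posterior odds = prior odds × likelihood ratio, so prior odds = posterior odds ÷ LR.
Posterior odds = 0.536/(1−0.536) = 1.1552. LR = 0.79/0.15 = 5.2667.
Prior odds = 1.1552/5.2667 = 0.2193, so P(A) = 0.2193/(1+0.2193) ≈ 0.18.

P(A) = 0.18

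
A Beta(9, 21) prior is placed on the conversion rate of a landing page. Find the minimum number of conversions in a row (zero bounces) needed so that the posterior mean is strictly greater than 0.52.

After k conversions and 0 bounces the posterior is Beta(9+k, 21), with mean (9+k)/(9+21+k).
Set (9+k)/(30+k) > 0.52 and solve: k > (0.52·30 − 9)/(1 − 0.52) = 13.750.
The smallest integer exceeding 13.750 is 14, and checking k=14: (23)/(44) = 0.5227 > 0.52.

k = 14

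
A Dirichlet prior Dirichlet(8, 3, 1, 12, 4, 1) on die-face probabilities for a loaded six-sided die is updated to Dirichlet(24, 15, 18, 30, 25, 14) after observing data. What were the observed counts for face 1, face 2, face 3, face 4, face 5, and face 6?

counts (16, 12, 17, 18, 21, 13)

For a Dirichlet(α) prior with multinomial counts c, the posterior is Dirichlet(α + c) componentwise.
Counts are posterior − prior componentwise: 24−8=16, 15−3=12, 18−1=17, 30−12=18, 25−4=21, 14−1=13.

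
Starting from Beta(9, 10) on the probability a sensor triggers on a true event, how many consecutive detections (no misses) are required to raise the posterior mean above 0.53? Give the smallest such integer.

After k detections and 0 misses the posterior is Beta(9+k, 10), with mean (9+k)/(9+10+k).
Set (9+k)/(19+k) > 0.53 and solve: k > (0.53·19 − 9)/(1 − 0.53) = 2.277.
The smallest integer exceeding 2.277 is 3.

k = 3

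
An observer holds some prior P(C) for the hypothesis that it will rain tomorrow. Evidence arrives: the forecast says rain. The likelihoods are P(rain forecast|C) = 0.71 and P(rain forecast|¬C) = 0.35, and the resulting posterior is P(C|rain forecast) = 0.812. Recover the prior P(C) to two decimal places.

P(C) = 0.68

In odds form, posterior odds = prior odds × likelihood ratio, so prior odds = posterior odds ÷ LR.
Posterior odds = 0.812/(1−0.812) = 4.3191. LR = 0.71/0.35 = 2.0286.
Prior odds = 4.3191/2.0286 = 2.1291, so P(C) = 2.1291/(1+2.1291) ≈ 0.68.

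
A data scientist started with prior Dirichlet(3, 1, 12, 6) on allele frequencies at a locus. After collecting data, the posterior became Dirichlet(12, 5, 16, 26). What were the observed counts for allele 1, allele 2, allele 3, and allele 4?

counts (9, 4, 4, 20)

For a Dirichlet(α) prior with multinomial counts c, the posterior is Dirichlet(α + c) componentwise.
Counts are posterior − prior componentwise: 12−3=9, 5−1=4, 16−12=4, 26−6=20.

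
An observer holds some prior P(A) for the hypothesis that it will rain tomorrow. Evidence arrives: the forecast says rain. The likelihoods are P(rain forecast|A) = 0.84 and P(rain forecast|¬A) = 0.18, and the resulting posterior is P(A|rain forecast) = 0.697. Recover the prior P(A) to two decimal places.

P(A) = 0.33

In odds form, posterior odds = prior odds × likelihood ratio, so prior odds = posterior odds ÷ LR.
Posterior odds = 0.697/(1−0.697) = 2.3003. LR = 0.84/0.18 = 4.6667.
Prior odds = 2.3003/4.6667 = 0.4929, so P(A) = 0.4929/(1+0.4929) ≈ 0.33.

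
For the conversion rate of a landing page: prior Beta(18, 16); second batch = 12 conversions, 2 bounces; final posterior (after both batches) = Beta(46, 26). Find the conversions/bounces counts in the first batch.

16 conversions and 8 bounces

Sequential conjugate updates are equivalent to a single update on the pooled data, so total successes = posterior α − prior α and total failures = posterior β − prior β.
Total across both batches: 46−18=28 conversions, 26−16=10 bounces.
Subtract the second batch: 28−12=16 conversions and 10−2=8 bounces.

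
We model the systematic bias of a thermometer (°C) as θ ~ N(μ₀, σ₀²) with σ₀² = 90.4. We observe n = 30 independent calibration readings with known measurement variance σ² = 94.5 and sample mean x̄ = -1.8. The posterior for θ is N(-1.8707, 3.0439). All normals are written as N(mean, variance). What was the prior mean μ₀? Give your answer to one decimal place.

With known observation variance, the Normal–Normal posterior has precision τ_n = τ₀ + n/σ² and mean μ_n = (τ₀μ₀ + (n/σ²)x̄)/τ_n.
Here τ₀ = 1/90.4 = 0.011062 and τ_data = 30/94.5 = 0.317460, so τ_n = 0.328522.
Rearranging for μ₀: μ₀ = (μ_n·τ_n − τ_data·x̄)/τ₀ = (-1.8707·0.328522 − 0.317460·-1.8) / 0.011062 = -0.043138/0.011062 ≈ -3.9.

μ₀ = -3.9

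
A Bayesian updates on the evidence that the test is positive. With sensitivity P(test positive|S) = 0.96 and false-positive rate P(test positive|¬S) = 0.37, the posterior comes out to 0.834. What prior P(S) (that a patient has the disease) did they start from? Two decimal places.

P(S) = 0.66

In odds form, posterior odds = prior odds × likelihood ratio, so prior odds = posterior odds ÷ LR.
Posterior odds = 0.834/(1−0.834) = 5.0241. LR = 0.96/0.37 = 2.5946.
Prior odds = 5.0241/2.5946 = 1.9364, so P(S) = 1.9364/(1+1.9364) ≈ 0.66.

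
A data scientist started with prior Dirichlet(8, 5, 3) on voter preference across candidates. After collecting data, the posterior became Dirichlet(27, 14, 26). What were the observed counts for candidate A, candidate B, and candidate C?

For a Dirichlet(α) prior with multinomial counts c, the posterior is Dirichlet(α + c) componentwise.
Counts are posterior − prior componentwise: 27−8=19, 14−5=9, 26−3=23.

counts (19, 9, 23)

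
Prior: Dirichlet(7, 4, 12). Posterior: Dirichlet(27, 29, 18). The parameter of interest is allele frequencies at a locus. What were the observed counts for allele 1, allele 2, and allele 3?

counts (20, 25, 6)

For a Dirichlet(α) prior with multinomial counts c, the posterior is Dirichlet(α + c) componentwise.
Counts are posterior − prior componentwise: 27−7=20, 29−4=25, 18−12=6.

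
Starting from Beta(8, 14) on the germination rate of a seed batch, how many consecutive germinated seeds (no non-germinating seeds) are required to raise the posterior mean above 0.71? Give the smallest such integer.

k = 27

After k germinated seeds and 0 non-germinating seeds the posterior is Beta(8+k, 14), with mean (8+k)/(8+14+k).
Set (8+k)/(22+k) > 0.71 and solve: k > (0.71·22 − 8)/(1 − 0.71) = 26.276.
The smallest integer exceeding 26.276 is 27, and checking k=27: (35)/(49) = 0.7143 > 0.71.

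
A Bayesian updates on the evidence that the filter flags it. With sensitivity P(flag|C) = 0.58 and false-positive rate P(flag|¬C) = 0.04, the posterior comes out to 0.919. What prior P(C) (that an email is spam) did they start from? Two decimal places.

P(C) = 0.44

Bayes' rule in odds form gives O(C|E) = O(C)·[P(E|C)/P(E|¬C)], hence O(C) = O(C|E)/LR.
Posterior odds = 0.919/(1−0.919) = 11.3457. LR = 0.58/0.04 = 14.5000.
Prior odds = 11.3457/14.5000 = 0.7825, so P(C) = 0.7825/(1+0.7825) ≈ 0.44.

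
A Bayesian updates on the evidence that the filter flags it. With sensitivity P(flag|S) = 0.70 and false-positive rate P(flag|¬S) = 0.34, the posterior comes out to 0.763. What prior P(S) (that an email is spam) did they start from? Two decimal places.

Bayes' rule in odds form gives O(S|E) = O(S)·[P(E|S)/P(E|¬S)], hence O(S) = O(S|E)/LR.
Posterior odds = 0.763/(1−0.763) = 3.2194. LR = 0.70/0.34 = 2.0588.
Prior odds = 3.2194/2.0588 = 1.5637, so P(S) = 1.5637/(1+1.5637) ≈ 0.61.

P(S) = 0.61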